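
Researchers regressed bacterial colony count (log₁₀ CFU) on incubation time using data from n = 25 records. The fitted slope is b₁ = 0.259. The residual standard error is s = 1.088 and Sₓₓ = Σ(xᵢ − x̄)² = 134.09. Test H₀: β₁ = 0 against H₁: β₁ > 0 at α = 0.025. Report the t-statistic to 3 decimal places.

t = 2.757

SE(b₁) = s/√Sₓₓ = 1.088/√134.09 = 0.0939573.
t = 0.259 / 0.0939573 = 2.757.
df = n − 2 = 23.
One-sided p ≈ 0.0056, which is < 0.025, so reject H₀.
There is evidence that the true slope on incubation time is positive.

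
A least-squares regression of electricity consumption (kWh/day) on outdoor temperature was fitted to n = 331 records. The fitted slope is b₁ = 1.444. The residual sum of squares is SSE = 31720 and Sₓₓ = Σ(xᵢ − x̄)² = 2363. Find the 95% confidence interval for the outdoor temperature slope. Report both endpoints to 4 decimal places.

MSE = SSE/(n − 2) = 31720/329 = 96.4134.
SE(b₁) = √(MSE/Sₓₓ) = √(96.4134/2363) = 0.201993.
df = n − 2 = 329.
t* = t_{0.025, 329} = 1.967201.
Margin = t* × SE = 1.967201 × 0.201993 = 0.397361.
CI: 1.444 ± 0.397361 → (1.0466, 1.8414).
With 95% confidence, each one-unit increase in outdoor temperature is associated with a change of between 1.0466 and 1.8414 kWh/day in electricity consumption.

(1.0466, 1.8414)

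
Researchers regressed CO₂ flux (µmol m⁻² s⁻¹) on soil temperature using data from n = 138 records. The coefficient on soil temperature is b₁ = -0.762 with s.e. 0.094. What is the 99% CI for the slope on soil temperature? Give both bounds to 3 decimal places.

(-1.008, -0.516)

df = n − 2 = 138 − 2 = 136.
t* = t_{0.005, 136} = 2.612463.
Margin = t* × SE = 2.612463 × 0.094 = 0.24557.
CI: -0.762 ± 0.24557 → (-1.008, -0.516).
With 99% confidence, each one-unit increase in soil temperature is associated with a change of between -1.008 and -0.516 µmol m⁻² s⁻¹ in CO₂ flux.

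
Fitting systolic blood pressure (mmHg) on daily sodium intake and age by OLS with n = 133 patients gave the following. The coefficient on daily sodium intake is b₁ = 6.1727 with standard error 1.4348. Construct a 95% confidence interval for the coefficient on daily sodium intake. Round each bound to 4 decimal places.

(3.3341, 9.0113)

df = n − k − 1 = 133 − 2 − 1 = 130.
t* = t_{0.025, 130} = 1.97838.
Margin = t* × SE = 1.97838 × 1.4348 = 2.838580.
CI: 6.1727 ± 2.838580 → (3.3341, 9.0113).
With 95% confidence, each one-unit increase in daily sodium intake is associated with a change of between 3.3341 and 9.0113 mmHg in systolic blood pressure, holding the other predictors fixed.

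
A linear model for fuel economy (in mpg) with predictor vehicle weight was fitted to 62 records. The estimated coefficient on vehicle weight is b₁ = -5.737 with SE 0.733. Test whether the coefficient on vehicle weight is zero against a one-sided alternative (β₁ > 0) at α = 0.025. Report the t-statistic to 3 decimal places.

H₀: β₁ = 0 vs H₁: β₁ > 0.
t = (b₁ − β₁⁰)/SE = -5.737 / 0.733 = -7.827.
df = n − 2 = 62 − 2 = 60.
One-sided p ≈ 1.0000, which is ≥ 0.025, so fail to reject H₀.
The data do not give significant evidence that the true slope on vehicle weight is positive.

t = -7.827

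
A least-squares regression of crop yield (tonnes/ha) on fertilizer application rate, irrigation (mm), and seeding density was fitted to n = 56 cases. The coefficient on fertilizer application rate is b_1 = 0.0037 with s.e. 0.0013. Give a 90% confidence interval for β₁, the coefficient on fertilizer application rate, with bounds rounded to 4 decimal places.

(0.0015, 0.0059)

df = n − k − 1 = 56 − 3 − 1 = 52.
t* = t_{0.05, 52} = 1.674689.
Margin = t* × SE = 1.674689 × 0.0013 = 0.002177.
CI: 0.0037 ± 0.002177 → (0.0015, 0.0059).
With 90% confidence, each one-unit increase in fertilizer application rate is associated with a change of between 0.0015 and 0.0059 tonnes/ha in crop yield, holding the other predictors fixed.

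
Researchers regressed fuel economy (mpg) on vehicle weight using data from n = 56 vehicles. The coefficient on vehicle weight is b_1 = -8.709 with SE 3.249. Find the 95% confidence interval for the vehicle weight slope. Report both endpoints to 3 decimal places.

df = n − 2 = 56 − 2 = 54.
t* = t_{0.025, 54} = 2.004879.
Margin = t* × SE = 2.004879 × 3.249 = 6.51385.
CI: -8.709 ± 6.51385 → (-15.223, -2.195).
With 95% confidence, each one-unit increase in vehicle weight is associated with a change of between -15.223 and -2.195 mpg in fuel economy.

(-15.223, -2.195)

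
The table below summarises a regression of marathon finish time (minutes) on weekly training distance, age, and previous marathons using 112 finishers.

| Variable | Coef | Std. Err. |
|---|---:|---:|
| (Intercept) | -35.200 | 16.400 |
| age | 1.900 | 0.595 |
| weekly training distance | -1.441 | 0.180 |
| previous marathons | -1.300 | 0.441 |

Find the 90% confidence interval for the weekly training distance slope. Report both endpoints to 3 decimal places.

Read off: b = -1.441, SE = 0.180 for weekly training distance.
df = n − k − 1 = 112 − 3 − 1 = 108.
t* = t_{0.05, 108} = 1.659085.
Margin = t* × SE = 1.659085 × 0.180 = 0.29864.
CI: -1.441 ± 0.29864 → (-1.740, -1.142).

(-1.740, -1.142)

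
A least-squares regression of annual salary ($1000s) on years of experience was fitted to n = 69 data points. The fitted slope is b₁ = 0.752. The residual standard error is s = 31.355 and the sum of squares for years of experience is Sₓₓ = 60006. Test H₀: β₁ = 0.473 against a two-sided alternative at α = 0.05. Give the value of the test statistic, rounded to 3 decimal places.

SE(b₁) = s/√Sₓₓ = 31.355/√60006 = 0.128.
t = (0.752 − 0.473) / 0.128 = 2.180.
df = n − 2 = 67.
Two-sided p ≈ 0.0328, which is < 0.05, so reject H₀.
There is evidence that the true slope on years of experience differs from 0.473 $1000s per unit.

t = 2.180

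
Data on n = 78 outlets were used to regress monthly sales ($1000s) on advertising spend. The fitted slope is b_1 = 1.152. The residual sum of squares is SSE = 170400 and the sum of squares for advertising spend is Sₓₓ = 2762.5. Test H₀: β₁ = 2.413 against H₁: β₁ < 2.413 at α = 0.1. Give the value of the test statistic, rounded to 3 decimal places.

MSE = SSE/(n − 2) = 170400/76 = 2242.11.
SE(b_1) = √(MSE/Sₓₓ) = √(2242.11/2762.5) = 0.900901.
t = (1.152 − 2.413) / 0.900901 = -1.400.
df = n − 2 = 76.
One-sided p ≈ 0.0828, which is < 0.1, so reject H₀.
There is evidence that the true slope on advertising spend is below 2.413 $1000s per unit.

t = -1.400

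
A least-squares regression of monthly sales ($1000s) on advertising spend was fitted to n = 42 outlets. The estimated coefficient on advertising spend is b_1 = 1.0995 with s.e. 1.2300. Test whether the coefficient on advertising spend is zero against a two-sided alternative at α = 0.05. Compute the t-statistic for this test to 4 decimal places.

H₀: β₁ = 0 vs H₁: β₁ ≠ 0.
t = (b_1 − β₁⁰)/SE = 1.0995 / 1.2300 = 0.8939.
df = n − 2 = 42 − 2 = 40.
Two-sided p ≈ 0.3767, which is ≥ 0.05, so fail to reject H₀.
The data do not give significant evidence of an association between advertising spend and monthly sales.

t = 0.8939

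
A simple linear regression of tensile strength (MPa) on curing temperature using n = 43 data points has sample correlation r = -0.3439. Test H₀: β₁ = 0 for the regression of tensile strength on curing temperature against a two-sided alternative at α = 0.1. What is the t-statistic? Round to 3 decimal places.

t = -2.345

t = r·√(n − 2)/√(1 − r²) = -0.3439·√41/√0.881733 = -2.345.
df = n − 2 = 41.
Two-sided p ≈ 0.0239, which is < 0.1, so reject H₀.
There is evidence of a linear association between curing temperature and tensile strength.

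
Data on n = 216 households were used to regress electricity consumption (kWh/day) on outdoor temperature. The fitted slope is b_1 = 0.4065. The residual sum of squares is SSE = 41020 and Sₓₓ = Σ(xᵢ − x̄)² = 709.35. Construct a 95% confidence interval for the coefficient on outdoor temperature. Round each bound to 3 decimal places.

(-0.618, 1.431)

MSE = SSE/(n − 2) = 41020/214 = 191.682.
SE(b_1) = √(MSE/Sₓₓ) = √(191.682/709.35) = 0.519829.
df = n − 2 = 214.
t* = t_{0.025, 214} = 1.971111.
Margin = t* × SE = 1.971111 × 0.519829 = 1.02464.
CI: 0.4065 ± 1.02464 → (-0.618, 1.431).
With 95% confidence, each one-unit increase in outdoor temperature is associated with a change of between -0.618 and 1.431 kWh/day in electricity consumption.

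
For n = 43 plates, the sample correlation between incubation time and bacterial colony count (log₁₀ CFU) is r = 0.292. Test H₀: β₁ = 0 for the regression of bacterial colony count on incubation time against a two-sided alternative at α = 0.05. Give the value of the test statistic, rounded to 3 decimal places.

t = r·√(n − 2)/√(1 − r²) = 0.292·√41/√0.914736 = 1.955.
df = n − 2 = 41.
Two-sided p ≈ 0.0574, which is ≥ 0.05, so fail to reject H₀.
The data do not give significant evidence of a linear association between incubation time and bacterial colony count.

t = 1.955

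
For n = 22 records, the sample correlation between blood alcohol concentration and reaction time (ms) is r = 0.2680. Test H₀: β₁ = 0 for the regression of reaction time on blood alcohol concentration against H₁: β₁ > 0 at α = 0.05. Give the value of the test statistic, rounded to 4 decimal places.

t = r·√(n − 2)/√(1 − r²) = 0.2680·√20/√0.928176 = 1.2440.
df = n − 2 = 20.
One-sided p ≈ 0.1139, which is ≥ 0.05, so fail to reject H₀.
The data do not give significant evidence of a linear association between blood alcohol concentration and reaction time.

t = 1.2440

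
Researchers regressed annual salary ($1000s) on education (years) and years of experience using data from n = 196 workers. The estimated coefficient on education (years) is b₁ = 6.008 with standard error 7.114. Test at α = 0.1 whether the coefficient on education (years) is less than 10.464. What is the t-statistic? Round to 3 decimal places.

H₀: β₁ = 10.464 vs H₁: β₁ < 10.464.
t = (b₁ − β₁⁰)/SE = (6.008 − 10.464) / 7.114 = -0.626.
df = n − k − 1 = 196 − 2 − 1 = 193.
One-sided p ≈ 0.2659, which is ≥ 0.1, so fail to reject H₀.
The data do not give significant evidence that the true slope on education (years) is below 10.464 $1000s per unit, holding the other predictors fixed.

t = -0.626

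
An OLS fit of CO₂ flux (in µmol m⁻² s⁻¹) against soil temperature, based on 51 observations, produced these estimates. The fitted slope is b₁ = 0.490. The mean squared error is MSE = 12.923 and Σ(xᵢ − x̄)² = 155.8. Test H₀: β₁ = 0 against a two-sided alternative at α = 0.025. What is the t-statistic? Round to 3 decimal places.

SE(b₁) = √(MSE/Sₓₓ) = √(12.923/155.8) = 0.288004.
t = 0.490 / 0.288004 = 1.701.
df = n − 2 = 49.
Two-sided p ≈ 0.0952, which is ≥ 0.025, so fail to reject H₀.
The data do not give significant evidence of an association between soil temperature and CO₂ flux.

t = 1.701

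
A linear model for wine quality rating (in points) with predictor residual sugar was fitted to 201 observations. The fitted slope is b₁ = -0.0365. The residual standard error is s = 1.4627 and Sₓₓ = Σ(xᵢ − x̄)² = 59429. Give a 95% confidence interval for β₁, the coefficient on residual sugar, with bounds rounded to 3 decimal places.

(-0.048, -0.025)

SE(b₁) = s/√Sₓₓ = 1.4627/√59429 = 0.00600007.
df = n − 2 = 199.
t* = t_{0.025, 199} = 1.971957.
Margin = t* × SE = 1.971957 × 0.00600007 = 0.01183.
CI: -0.0365 ± 0.01183 → (-0.048, -0.025).
With 95% confidence, each one-unit increase in residual sugar is associated with a change of between -0.048 and -0.025 points in wine quality rating.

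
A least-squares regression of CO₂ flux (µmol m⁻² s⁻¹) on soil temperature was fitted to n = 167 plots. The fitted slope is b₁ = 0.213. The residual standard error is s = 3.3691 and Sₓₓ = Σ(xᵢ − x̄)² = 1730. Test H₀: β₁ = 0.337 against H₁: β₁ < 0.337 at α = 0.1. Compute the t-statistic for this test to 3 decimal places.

SE(b₁) = s/√Sₓₓ = 3.3691/√1730 = 0.0810011.
t = (0.213 − 0.337) / 0.0810011 = -1.531.
df = n − 2 = 165.
One-sided p ≈ 0.0639, which is < 0.1, so reject H₀.
There is evidence that the true slope on soil temperature is below 0.337 µmol m⁻² s⁻¹ per unit.

t = -1.531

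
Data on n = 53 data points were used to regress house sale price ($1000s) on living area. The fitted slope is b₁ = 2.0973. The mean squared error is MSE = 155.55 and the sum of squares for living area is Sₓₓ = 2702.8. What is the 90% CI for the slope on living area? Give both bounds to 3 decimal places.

(1.695, 2.499)

SE(b₁) = √(MSE/Sₓₓ) = √(155.55/2702.8) = 0.239899.
df = n − 2 = 51.
t* = t_{0.05, 51} = 1.675285.
Margin = t* × SE = 1.675285 × 0.239899 = 0.40190.
CI: 2.0973 ± 0.40190 → (1.695, 2.499).
With 90% confidence, each one-unit increase in living area is associated with a change of between 1.695 and 2.499 $1000s in house sale price.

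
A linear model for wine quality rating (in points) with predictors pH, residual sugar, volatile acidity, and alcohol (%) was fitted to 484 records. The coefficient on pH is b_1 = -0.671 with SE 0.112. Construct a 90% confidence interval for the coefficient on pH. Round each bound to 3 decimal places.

(-0.856, -0.486)

df = n − k − 1 = 484 − 4 − 1 = 479.
t* = t_{0.05, 479} = 1.648041.
Margin = t* × SE = 1.648041 × 0.112 = 0.18458.
CI: -0.671 ± 0.18458 → (-0.856, -0.486).
With 90% confidence, each one-unit increase in pH is associated with a change of between -0.856 and -0.486 points in wine quality rating, holding the other predictors fixed.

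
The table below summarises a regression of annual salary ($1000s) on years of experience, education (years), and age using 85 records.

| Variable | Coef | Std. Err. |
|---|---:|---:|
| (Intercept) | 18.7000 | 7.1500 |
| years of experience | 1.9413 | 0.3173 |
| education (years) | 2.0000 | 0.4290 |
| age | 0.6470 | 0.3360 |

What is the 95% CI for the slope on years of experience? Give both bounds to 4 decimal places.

Read off: b = 1.9413, SE = 0.3173 for years of experience.
df = n − k − 1 = 85 − 3 − 1 = 81.
t* = t_{0.025, 81} = 1.989686.
Margin = t* × SE = 1.989686 × 0.3173 = 0.631327.
CI: 1.9413 ± 0.631327 → (1.3100, 2.5726).

(1.3100, 2.5726)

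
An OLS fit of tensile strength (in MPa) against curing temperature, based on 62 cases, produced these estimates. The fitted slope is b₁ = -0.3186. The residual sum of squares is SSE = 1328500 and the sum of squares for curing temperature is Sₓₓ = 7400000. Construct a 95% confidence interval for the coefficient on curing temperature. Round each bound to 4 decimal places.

(-0.4280, -0.2092)

MSE = SSE/(n − 2) = 1328500/60 = 22141.7.
SE(b₁) = √(MSE/Sₓₓ) = √(22141.7/7400000) = 0.0547002.
df = n − 2 = 60.
t* = t_{0.025, 60} = 2.000298.
Margin = t* × SE = 2.000298 × 0.0547002 = 0.109417.
CI: -0.3186 ± 0.109417 → (-0.4280, -0.2092).
With 95% confidence, each one-unit increase in curing temperature is associated with a change of between -0.4280 and -0.2092 MPa in tensile strength.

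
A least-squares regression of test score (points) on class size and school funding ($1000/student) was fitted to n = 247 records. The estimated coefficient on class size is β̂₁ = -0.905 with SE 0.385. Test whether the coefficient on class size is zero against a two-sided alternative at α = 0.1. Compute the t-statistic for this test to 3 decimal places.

H₀: β₁ = 0 vs H₁: β₁ ≠ 0.
t = (β̂₁ − β₁⁰)/SE = -0.905 / 0.385 = -2.351.
df = n − k − 1 = 247 − 2 − 1 = 244.
Two-sided p ≈ 0.0195, which is < 0.1, so reject H₀.
There is evidence that class size is associated with test score, holding the other predictors fixed.

t = -2.351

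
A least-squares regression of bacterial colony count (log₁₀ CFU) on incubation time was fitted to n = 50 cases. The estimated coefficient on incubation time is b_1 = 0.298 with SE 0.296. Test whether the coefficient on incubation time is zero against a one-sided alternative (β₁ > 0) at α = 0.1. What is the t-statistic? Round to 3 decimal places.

t = 1.007

H₀: β₁ = 0 vs H₁: β₁ > 0.
t = (b_1 − β₁⁰)/SE = 0.298 / 0.296 = 1.007.
df = n − 2 = 50 − 2 = 48.
One-sided p ≈ 0.1596, which is ≥ 0.1, so fail to reject H₀.
The data do not give significant evidence that the true slope on incubation time is positive.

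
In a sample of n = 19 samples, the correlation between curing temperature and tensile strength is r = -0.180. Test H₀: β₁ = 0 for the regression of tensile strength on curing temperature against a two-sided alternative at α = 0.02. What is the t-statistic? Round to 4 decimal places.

t = -0.7545

t = r·√(n − 2)/√(1 − r²) = -0.180·√17/√0.9676 = -0.7545.
df = n − 2 = 17.
Two-sided p ≈ 0.4609, which is ≥ 0.02, so fail to reject H₀.
The data do not give significant evidence of a linear association between curing temperature and tensile strength.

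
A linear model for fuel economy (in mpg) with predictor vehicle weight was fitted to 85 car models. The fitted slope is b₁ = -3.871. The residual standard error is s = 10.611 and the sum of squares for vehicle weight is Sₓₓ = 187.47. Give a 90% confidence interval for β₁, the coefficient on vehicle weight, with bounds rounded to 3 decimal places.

SE(b₁) = s/√Sₓₓ = 10.611/√187.47 = 0.77498.
df = n − 2 = 83.
t* = t_{0.05, 83} = 1.66342.
Margin = t* × SE = 1.66342 × 0.77498 = 1.28912.
CI: -3.871 ± 1.28912 → (-5.160, -2.582).
With 90% confidence, each one-unit increase in vehicle weight is associated with a change of between -5.160 and -2.582 mpg in fuel economy.

(-5.160, -2.582)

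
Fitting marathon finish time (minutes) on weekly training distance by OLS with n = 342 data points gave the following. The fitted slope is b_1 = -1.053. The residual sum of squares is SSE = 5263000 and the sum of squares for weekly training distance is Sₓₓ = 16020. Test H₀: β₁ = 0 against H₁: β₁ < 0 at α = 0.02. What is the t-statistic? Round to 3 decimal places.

t = -1.071

MSE = SSE/(n − 2) = 5263000/340 = 15479.4.
SE(b_1) = √(MSE/Sₓₓ) = √(15479.4/16020) = 0.982983.
t = -1.053 / 0.982983 = -1.071.
df = n − 2 = 340.
One-sided p ≈ 0.1424, which is ≥ 0.02, so fail to reject H₀.
The data do not give significant evidence that the true slope on weekly training distance is negative.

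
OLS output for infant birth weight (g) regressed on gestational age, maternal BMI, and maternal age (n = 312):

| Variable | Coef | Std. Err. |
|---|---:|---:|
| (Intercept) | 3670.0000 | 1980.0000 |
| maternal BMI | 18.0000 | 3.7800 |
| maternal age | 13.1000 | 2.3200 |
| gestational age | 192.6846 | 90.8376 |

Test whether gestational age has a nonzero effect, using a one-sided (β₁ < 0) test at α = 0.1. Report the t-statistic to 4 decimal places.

Read off: b = 192.6846, SE = 90.8376 for gestational age.
H₀: β₁ = 0 vs H₁: β₁ < 0.
t = 192.6846 / 90.8376 = 2.1212.
df = n − k − 1 = 312 − 3 − 1 = 308.
One-sided p ≈ 0.9826, which is ≥ 0.1, so fail to reject H₀.
The data do not give significant evidence that the true slope on gestational age is negative, holding the other predictors fixed.

t = 2.1212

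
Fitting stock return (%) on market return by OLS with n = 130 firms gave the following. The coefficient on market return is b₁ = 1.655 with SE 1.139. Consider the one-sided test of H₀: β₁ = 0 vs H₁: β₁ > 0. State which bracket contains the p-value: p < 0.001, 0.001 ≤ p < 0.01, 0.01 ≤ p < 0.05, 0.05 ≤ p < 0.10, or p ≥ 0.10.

t = 1.655 / 1.139 = 1.453.
df = n − 2 = 130 − 2 = 128.
One-sided p = P(T_{128} > t) ≈ 0.0743.
So 0.05 ≤ p < 0.10.

0.05 ≤ p < 0.10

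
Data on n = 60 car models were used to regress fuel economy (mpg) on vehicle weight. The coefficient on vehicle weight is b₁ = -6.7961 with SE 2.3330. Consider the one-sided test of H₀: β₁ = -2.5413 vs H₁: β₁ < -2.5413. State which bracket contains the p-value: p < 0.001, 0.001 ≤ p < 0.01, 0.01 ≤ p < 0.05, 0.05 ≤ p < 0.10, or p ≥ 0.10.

t = (-6.7961 − (-2.5413)) / 2.3330 = -1.824.
df = n − 2 = 60 − 2 = 58.
One-sided p = P(T_{58} < t) ≈ 0.0367.
So 0.01 ≤ p < 0.05.

0.01 ≤ p < 0.05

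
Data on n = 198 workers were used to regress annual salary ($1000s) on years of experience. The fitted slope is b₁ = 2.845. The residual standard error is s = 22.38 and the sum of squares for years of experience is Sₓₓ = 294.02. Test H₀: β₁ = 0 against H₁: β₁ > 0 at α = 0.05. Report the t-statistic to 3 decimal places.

t = 2.180

SE(b₁) = s/√Sₓₓ = 22.38/√294.02 = 1.30518.
t = 2.845 / 1.30518 = 2.180.
df = n − 2 = 196.
One-sided p ≈ 0.0152, which is < 0.05, so reject H₀.
There is evidence that the true slope on years of experience is positive.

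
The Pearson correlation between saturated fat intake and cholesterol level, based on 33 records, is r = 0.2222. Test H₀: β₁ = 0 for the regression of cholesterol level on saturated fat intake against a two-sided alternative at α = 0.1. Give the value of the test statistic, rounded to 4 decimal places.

t = r·√(n − 2)/√(1 − r²) = 0.2222·√31/√0.950627 = 1.2689.
df = n − 2 = 31.
Two-sided p ≈ 0.2139, which is ≥ 0.1, so fail to reject H₀.
The data do not give significant evidence of a linear association between saturated fat intake and cholesterol level.

t = 1.2689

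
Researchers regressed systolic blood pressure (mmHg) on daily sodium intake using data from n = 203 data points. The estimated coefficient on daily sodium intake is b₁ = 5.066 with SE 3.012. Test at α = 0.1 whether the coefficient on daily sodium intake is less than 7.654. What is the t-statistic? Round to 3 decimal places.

t = -0.859

H₀: β₁ = 7.654 vs H₁: β₁ < 7.654.
t = (b₁ − β₁⁰)/SE = (5.066 − 7.654) / 3.012 = -0.859.
df = n − 2 = 203 − 2 = 201.
One-sided p ≈ 0.1956, which is ≥ 0.1, so fail to reject H₀.
The data do not give significant evidence that the true slope on daily sodium intake is below 7.654 mmHg per unit.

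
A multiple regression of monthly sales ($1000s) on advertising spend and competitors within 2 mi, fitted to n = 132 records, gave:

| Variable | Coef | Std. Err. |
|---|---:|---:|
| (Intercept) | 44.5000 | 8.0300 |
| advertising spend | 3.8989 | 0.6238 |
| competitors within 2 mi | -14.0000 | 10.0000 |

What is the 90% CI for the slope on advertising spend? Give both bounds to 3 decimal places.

(2.865, 4.932)

Read off: b = 3.8989, SE = 0.6238 for advertising spend.
df = n − k − 1 = 132 − 2 − 1 = 129.
t* = t_{0.05, 129} = 1.656752.
Margin = t* × SE = 1.656752 × 0.6238 = 1.03348.
CI: 3.8989 ± 1.03348 → (2.865, 4.932).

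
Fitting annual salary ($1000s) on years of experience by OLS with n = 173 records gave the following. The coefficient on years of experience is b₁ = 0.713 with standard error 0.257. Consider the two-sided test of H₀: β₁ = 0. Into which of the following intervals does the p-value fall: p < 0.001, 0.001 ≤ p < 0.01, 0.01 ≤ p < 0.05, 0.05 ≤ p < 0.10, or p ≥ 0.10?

t = 0.713 / 0.257 = 2.774.
df = n − 2 = 173 − 2 = 171.
Two-sided p = 2·P(T_{171} > |t|) ≈ 0.0061.
So 0.001 ≤ p < 0.01.

0.001 ≤ p < 0.01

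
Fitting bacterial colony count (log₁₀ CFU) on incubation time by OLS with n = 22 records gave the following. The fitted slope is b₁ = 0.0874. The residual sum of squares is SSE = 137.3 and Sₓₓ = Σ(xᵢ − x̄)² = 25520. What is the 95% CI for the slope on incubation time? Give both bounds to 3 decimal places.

MSE = SSE/(n − 2) = 137.3/20 = 6.865.
SE(b₁) = √(MSE/Sₓₓ) = √(6.865/25520) = 0.0164014.
df = n − 2 = 20.
t* = t_{0.025, 20} = 2.085963.
Margin = t* × SE = 2.085963 × 0.0164014 = 0.03421.
CI: 0.0874 ± 0.03421 → (0.053, 0.122).
With 95% confidence, each one-unit increase in incubation time is associated with a change of between 0.053 and 0.122 log₁₀ CFU in bacterial colony count.

(0.053, 0.122)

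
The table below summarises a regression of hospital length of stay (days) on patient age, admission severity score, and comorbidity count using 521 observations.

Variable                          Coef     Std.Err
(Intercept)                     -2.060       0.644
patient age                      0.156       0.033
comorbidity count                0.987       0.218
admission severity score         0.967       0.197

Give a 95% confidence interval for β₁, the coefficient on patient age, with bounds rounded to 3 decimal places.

(0.091, 0.221)

Read off: b = 0.156, SE = 0.033 for patient age.
df = n − k − 1 = 521 − 3 − 1 = 517.
t* = t_{0.025, 517} = 1.964563.
Margin = t* × SE = 1.964563 × 0.033 = 0.06483.
CI: 0.156 ± 0.06483 → (0.091, 0.221).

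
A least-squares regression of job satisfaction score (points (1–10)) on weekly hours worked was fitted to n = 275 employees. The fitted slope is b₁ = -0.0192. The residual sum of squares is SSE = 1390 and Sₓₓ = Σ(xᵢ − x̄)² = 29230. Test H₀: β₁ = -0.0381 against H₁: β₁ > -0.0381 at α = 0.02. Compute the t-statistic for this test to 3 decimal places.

t = 1.432

MSE = SSE/(n − 2) = 1390/273 = 5.09158.
SE(b₁) = √(MSE/Sₓₓ) = √(5.09158/29230) = 0.0131981.
t = (-0.0192 − (-0.0381)) / 0.0131981 = 1.432.
df = n − 2 = 273.
One-sided p ≈ 0.0766, which is ≥ 0.02, so fail to reject H₀.
The data do not give significant evidence that the true slope on weekly hours worked exceeds -0.0381 points (1–10) per unit.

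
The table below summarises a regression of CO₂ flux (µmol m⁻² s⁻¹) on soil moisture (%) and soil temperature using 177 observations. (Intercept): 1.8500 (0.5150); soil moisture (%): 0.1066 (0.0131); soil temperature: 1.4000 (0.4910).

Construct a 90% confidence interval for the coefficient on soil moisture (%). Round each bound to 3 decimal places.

Read off: b = 0.1066, SE = 0.0131 for soil moisture (%).
df = n − k − 1 = 177 − 2 − 1 = 174.
t* = t_{0.05, 174} = 1.653658.
Margin = t* × SE = 1.653658 × 0.0131 = 0.02166.
CI: 0.1066 ± 0.02166 → (0.085, 0.128).

(0.085, 0.128)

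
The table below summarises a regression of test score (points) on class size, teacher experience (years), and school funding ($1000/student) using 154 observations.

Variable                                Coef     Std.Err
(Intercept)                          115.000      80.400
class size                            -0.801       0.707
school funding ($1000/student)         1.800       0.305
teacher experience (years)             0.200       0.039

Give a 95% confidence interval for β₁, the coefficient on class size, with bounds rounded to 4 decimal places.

(-2.1980, 0.5960)

Read off: b = -0.801, SE = 0.707 for class size.
df = n − k − 1 = 154 − 3 − 1 = 150.
t* = t_{0.025, 150} = 1.975905.
Margin = t* × SE = 1.975905 × 0.707 = 1.396965.
CI: -0.801 ± 1.396965 → (-2.1980, 0.5960).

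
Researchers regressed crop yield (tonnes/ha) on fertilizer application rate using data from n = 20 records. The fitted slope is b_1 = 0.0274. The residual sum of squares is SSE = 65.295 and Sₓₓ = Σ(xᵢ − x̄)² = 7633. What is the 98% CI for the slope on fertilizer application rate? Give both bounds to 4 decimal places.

MSE = SSE/(n − 2) = 65.295/18 = 3.6275.
SE(b_1) = √(MSE/Sₓₓ) = √(3.6275/7633) = 0.0218.
df = n − 2 = 18.
t* = t_{0.01, 18} = 2.55238.
Margin = t* × SE = 2.55238 × 0.0218 = 0.055642.
CI: 0.0274 ± 0.055642 → (-0.0282, 0.0830).
With 98% confidence, each one-unit increase in fertilizer application rate is associated with a change of between -0.0282 and 0.0830 tonnes/ha in crop yield.

(-0.0282, 0.0830)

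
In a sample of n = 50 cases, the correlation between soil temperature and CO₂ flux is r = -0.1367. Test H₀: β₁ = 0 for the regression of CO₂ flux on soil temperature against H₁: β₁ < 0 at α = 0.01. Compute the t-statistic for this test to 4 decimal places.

t = -0.9561

t = r·√(n − 2)/√(1 − r²) = -0.1367·√48/√0.981313 = -0.9561.
df = n − 2 = 48.
One-sided p ≈ 0.1719, which is ≥ 0.01, so fail to reject H₀.
The data do not give significant evidence of a linear association between soil temperature and CO₂ flux.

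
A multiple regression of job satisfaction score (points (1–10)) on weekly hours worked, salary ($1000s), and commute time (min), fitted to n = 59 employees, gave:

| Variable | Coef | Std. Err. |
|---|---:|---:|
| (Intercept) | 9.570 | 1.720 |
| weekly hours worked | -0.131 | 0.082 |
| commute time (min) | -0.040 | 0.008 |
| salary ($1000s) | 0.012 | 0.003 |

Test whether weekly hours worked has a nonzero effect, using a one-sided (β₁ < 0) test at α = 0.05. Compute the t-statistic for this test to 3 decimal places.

t = -1.598

Read off: b = -0.131, SE = 0.082 for weekly hours worked.
H₀: β₁ = 0 vs H₁: β₁ < 0.
t = -0.131 / 0.082 = -1.598.
df = n − k − 1 = 59 − 3 − 1 = 55.
One-sided p ≈ 0.0579, which is ≥ 0.05, so fail to reject H₀.
The data do not give significant evidence that the true slope on weekly hours worked is negative, holding the other predictors fixed.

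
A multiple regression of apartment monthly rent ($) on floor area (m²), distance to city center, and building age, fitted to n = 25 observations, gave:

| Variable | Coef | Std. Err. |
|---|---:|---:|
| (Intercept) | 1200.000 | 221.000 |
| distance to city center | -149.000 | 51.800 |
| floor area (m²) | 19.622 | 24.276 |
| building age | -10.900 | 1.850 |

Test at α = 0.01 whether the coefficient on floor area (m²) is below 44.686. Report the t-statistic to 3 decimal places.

t = -1.032

Read off: b = 19.622, SE = 24.276 for floor area (m²).
H₀: β₁ = 44.686 vs H₁: β₁ < 44.686.
t = (19.622 − 44.686) / 24.276 = -1.032.
df = n − k − 1 = 25 − 3 − 1 = 21.
One-sided p ≈ 0.1568, which is ≥ 0.01, so fail to reject H₀.
The data do not give significant evidence that the true slope on floor area (m²) is below 44.686 $ per unit, holding the other predictors fixed.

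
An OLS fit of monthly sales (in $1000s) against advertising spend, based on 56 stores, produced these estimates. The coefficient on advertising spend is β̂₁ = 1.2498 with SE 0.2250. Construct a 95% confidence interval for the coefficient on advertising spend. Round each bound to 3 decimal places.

df = n − 2 = 56 − 2 = 54.
t* = t_{0.025, 54} = 2.004879.
Margin = t* × SE = 2.004879 × 0.2250 = 0.45110.
CI: 1.2498 ± 0.45110 → (0.799, 1.701).
With 95% confidence, each one-unit increase in advertising spend is associated with a change of between 0.799 and 1.701 $1000s in monthly sales.

(0.799, 1.701)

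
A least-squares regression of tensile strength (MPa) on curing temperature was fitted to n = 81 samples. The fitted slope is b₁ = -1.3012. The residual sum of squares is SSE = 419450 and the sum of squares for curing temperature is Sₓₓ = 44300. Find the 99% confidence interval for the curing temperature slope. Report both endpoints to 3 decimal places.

(-2.215, -0.387)

MSE = SSE/(n − 2) = 419450/79 = 5309.49.
SE(b₁) = √(MSE/Sₓₓ) = √(5309.49/44300) = 0.346198.
df = n − 2 = 79.
t* = t_{0.005, 79} = 2.639505.
Margin = t* × SE = 2.639505 × 0.346198 = 0.91379.
CI: -1.3012 ± 0.91379 → (-2.215, -0.387).
With 99% confidence, each one-unit increase in curing temperature is associated with a change of between -2.215 and -0.387 MPa in tensile strength.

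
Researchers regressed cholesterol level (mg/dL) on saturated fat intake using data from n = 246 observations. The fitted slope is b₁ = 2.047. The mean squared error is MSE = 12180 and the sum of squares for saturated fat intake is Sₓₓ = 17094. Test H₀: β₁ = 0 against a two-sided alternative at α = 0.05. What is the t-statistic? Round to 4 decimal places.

t = 2.4250

SE(b₁) = √(MSE/Sₓₓ) = √(12180/17094) = 0.844115.
t = 2.047 / 0.844115 = 2.4250.
df = n − 2 = 244.
Two-sided p ≈ 0.0160, which is < 0.05, so reject H₀.
There is evidence that saturated fat intake is associated with cholesterol level.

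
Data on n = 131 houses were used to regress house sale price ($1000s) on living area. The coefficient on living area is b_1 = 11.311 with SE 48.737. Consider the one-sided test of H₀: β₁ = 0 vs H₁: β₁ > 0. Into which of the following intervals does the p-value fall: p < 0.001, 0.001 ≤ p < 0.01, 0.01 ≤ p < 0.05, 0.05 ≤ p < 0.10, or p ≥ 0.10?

t = 11.311 / 48.737 = 0.232.
df = n − 2 = 131 − 2 = 129.
One-sided p = P(T_{129} > t) ≈ 0.4084.
So p ≥ 0.10.

p ≥ 0.10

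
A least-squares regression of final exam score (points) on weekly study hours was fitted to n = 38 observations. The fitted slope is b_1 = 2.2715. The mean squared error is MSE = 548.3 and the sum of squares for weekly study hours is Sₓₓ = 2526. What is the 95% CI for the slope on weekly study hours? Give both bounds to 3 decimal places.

SE(b_1) = √(MSE/Sₓₓ) = √(548.3/2526) = 0.4659.
df = n − 2 = 36.
t* = t_{0.025, 36} = 2.028094.
Margin = t* × SE = 2.028094 × 0.4659 = 0.94489.
CI: 2.2715 ± 0.94489 → (1.327, 3.216).
With 95% confidence, each one-unit increase in weekly study hours is associated with a change of between 1.327 and 3.216 points in final exam score.

(1.327, 3.216)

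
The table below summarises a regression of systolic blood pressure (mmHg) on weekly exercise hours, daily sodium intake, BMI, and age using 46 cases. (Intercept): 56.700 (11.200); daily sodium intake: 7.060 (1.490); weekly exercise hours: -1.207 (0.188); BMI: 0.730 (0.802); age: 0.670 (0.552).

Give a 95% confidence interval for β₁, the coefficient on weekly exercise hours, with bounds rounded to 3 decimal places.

Read off: b = -1.207, SE = 0.188 for weekly exercise hours.
df = n − k − 1 = 46 − 4 − 1 = 41.
t* = t_{0.025, 41} = 2.019541.
Margin = t* × SE = 2.019541 × 0.188 = 0.37967.
CI: -1.207 ± 0.37967 → (-1.587, -0.827).

(-1.587, -0.827)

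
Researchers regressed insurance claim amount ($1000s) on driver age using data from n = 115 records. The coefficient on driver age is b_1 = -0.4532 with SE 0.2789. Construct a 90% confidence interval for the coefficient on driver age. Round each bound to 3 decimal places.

(-0.916, 0.009)

df = n − 2 = 115 − 2 = 113.
t* = t_{0.05, 113} = 1.65845.
Margin = t* × SE = 1.65845 × 0.2789 = 0.46254.
CI: -0.4532 ± 0.46254 → (-0.916, 0.009).
With 90% confidence, each one-unit increase in driver age is associated with a change of between -0.916 and 0.009 $1000s in insurance claim amount.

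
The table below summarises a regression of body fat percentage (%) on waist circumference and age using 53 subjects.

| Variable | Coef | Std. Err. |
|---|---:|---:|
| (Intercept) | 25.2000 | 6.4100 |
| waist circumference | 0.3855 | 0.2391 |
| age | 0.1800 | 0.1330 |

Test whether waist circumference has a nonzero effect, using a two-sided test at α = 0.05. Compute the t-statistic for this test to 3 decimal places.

t = 1.612

Read off: b = 0.3855, SE = 0.2391 for waist circumference.
H₀: β₁ = 0 vs H₁: β₁ ≠ 0.
t = 0.3855 / 0.2391 = 1.612.
df = n − k − 1 = 53 − 2 − 1 = 50.
Two-sided p ≈ 0.1132, which is ≥ 0.05, so fail to reject H₀.
The data do not give significant evidence of an association between waist circumference and body fat percentage, after adjusting for the other predictors.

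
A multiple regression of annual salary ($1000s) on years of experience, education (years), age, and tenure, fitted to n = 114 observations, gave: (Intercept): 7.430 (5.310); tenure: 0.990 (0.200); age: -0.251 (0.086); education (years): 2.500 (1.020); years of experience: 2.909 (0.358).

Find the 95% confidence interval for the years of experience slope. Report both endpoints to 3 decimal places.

Read off: b = 2.909, SE = 0.358 for years of experience.
df = n − k − 1 = 114 − 4 − 1 = 109.
t* = t_{0.025, 109} = 1.981967.
Margin = t* × SE = 1.981967 × 0.358 = 0.70954.
CI: 2.909 ± 0.70954 → (2.199, 3.619).

(2.199, 3.619)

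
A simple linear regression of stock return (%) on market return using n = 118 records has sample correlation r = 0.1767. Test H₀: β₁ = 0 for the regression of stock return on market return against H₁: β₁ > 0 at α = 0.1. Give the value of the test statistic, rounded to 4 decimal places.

t = r·√(n − 2)/√(1 − r²) = 0.1767·√116/√0.968777 = 1.9335.
df = n − 2 = 116.
One-sided p ≈ 0.0278, which is < 0.1, so reject H₀.
There is evidence of a linear association between market return and stock return.

t = 1.9335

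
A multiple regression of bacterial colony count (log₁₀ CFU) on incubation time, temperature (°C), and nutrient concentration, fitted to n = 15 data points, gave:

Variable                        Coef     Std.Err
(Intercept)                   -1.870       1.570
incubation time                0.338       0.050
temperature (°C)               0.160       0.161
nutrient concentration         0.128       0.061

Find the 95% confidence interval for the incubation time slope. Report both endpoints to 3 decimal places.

Read off: b = 0.338, SE = 0.050 for incubation time.
df = n − k − 1 = 15 − 3 − 1 = 11.
t* = t_{0.025, 11} = 2.200985.
Margin = t* × SE = 2.200985 × 0.050 = 0.11005.
CI: 0.338 ± 0.11005 → (0.228, 0.448).

(0.228, 0.448)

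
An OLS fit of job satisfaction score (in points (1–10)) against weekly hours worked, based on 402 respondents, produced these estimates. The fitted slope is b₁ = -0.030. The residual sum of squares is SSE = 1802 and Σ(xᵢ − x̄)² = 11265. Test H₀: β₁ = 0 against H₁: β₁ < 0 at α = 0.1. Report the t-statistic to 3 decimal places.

MSE = SSE/(n − 2) = 1802/400 = 4.505.
SE(b₁) = √(MSE/Sₓₓ) = √(4.505/11265) = 0.0199978.
t = -0.030 / 0.0199978 = -1.500.
df = n − 2 = 400.
One-sided p ≈ 0.0672, which is < 0.1, so reject H₀.
There is evidence that the true slope on weekly hours worked is negative.

t = -1.500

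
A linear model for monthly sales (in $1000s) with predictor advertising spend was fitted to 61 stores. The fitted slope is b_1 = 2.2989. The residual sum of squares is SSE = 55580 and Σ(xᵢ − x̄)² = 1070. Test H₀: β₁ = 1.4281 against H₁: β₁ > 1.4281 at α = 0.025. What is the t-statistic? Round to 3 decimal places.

MSE = SSE/(n − 2) = 55580/59 = 942.034.
SE(b_1) = √(MSE/Sₓₓ) = √(942.034/1070) = 0.938299.
t = (2.2989 − 1.4281) / 0.938299 = 0.928.
df = n − 2 = 59.
One-sided p ≈ 0.1786, which is ≥ 0.025, so fail to reject H₀.
The data do not give significant evidence that the true slope on advertising spend exceeds 1.4281 $1000s per unit.

t = 0.928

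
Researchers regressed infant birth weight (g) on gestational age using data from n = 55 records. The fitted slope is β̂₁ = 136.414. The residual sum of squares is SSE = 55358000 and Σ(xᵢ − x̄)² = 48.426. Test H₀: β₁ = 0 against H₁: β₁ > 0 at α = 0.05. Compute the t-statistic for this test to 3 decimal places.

t = 0.929

MSE = SSE/(n − 2) = 55358000/53 = 1.04449e+06.
SE(β̂₁) = √(MSE/Sₓₓ) = √(1.04449e+06/48.426) = 146.863.
t = 136.414 / 146.863 = 0.929.
df = n − 2 = 53.
One-sided p ≈ 0.1786, which is ≥ 0.05, so fail to reject H₀.
The data do not give significant evidence that the true slope on gestational age is positive.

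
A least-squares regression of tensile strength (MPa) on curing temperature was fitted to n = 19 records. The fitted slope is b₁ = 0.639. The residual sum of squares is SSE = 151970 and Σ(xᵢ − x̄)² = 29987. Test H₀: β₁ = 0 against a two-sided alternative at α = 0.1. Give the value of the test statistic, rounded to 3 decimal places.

t = 1.170

MSE = SSE/(n − 2) = 151970/17 = 8939.41.
SE(b₁) = √(MSE/Sₓₓ) = √(8939.41/29987) = 0.545994.
t = 0.639 / 0.545994 = 1.170.
df = n − 2 = 17.
Two-sided p ≈ 0.2580, which is ≥ 0.1, so fail to reject H₀.
The data do not give significant evidence of an association between curing temperature and tensile strength.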